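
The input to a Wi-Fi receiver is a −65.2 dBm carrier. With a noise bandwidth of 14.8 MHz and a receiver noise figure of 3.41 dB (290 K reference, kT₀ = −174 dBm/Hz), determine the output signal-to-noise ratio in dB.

Noise floor: N = −174 + 10 log₁₀(B) + NF
10 log₁₀(1.48×10⁷) = 71.7 dB
N = −174 + 71.7 + 3.41 = −98.89 dBm
SNR = P_sig − N = −65.2 − (−98.89) = 33.69 dB → 33.7 dB

33.7 dB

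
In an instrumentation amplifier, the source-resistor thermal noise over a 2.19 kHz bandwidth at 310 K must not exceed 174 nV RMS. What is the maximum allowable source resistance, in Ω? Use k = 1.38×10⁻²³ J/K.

Johnson–Nyquist: V_n = √(4kTRB) ⇒ R = V_n² / (4kTB)
4kTB = 4 × 1.38×10⁻²³ × 310 × 2.19×10³ = 3.75×10⁻¹⁷
R = (1.74×10⁻⁷)² / 3.75×10⁻¹⁷ = 8.08×10² Ω = 808 Ω

808 Ω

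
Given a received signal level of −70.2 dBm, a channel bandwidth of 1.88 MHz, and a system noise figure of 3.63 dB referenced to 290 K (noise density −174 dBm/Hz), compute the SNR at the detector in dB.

Noise floor: N = −174 + 10 log₁₀(B) + NF
10 log₁₀(1.88×10⁶) = 62.74 dB
N = −174 + 62.74 + 3.63 = −107.63 dBm
SNR = P_sig − N = −70.2 − (−107.63) = 37.43 dB → 37.4 dB

37.4 dB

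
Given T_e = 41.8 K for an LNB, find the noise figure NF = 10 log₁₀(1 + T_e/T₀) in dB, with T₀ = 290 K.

0.585 dB

F = 1 + T_e/T₀ = 1 + 41.8/290 = 1.14414
NF = 10 log₁₀(1.14414) = 0.585 dB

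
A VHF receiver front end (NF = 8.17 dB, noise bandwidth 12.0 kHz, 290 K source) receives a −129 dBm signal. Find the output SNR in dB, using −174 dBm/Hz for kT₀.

Noise floor: N = −174 + 10 log₁₀(B) + NF
10 log₁₀(1.20×10⁴) = 40.79 dB
N = −174 + 40.79 + 8.17 = −125.04 dBm
SNR = P_sig − N = −129 − (−125.04) = −3.96 dB → −4.0 dB

−4.0 dB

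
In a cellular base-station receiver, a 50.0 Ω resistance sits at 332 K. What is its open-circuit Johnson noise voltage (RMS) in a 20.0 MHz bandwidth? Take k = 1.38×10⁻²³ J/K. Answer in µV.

V_n = √(4kTRB)
4kTRB = 4 × 1.38×10⁻²³ × 332 × 5.00×10¹ × 2.00×10⁷ = 1.83×10⁻¹¹ V²
V_n = √(1.83×10⁻¹¹) = 4.28×10⁻⁶ V = 4.28 µV

4.28 µV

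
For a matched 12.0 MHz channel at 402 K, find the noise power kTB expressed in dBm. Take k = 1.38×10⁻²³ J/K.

P_n = kTB = 1.38×10⁻²³ × 402 × 1.20×10⁷ = 6.66×10⁻¹⁴ W
In dBm: 10 log₁₀(6.66×10⁻¹⁴ / 10⁻³) = −101.8 dBm

−101.8 dBm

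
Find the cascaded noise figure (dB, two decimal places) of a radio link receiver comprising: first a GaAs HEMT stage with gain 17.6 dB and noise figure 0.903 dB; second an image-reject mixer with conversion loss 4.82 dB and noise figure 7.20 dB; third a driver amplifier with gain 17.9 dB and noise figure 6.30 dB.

Convert to linear (a loss of L dB is a gain of −L dB): F_i = 10^(NF_i/10), G_i = 10^(G_i,dB/10)
  Stage 1: F_1 = 10^(0.903/10) = 1.231, G_1 = 10^(17.6/10) = 57.54
  Stage 2: F_2 = 10^(7.20/10) = 5.248, G_2 = 10^(−4.82/10) = 0.3296
  Stage 3: F_3 = 10^(6.30/10) = 4.266, G_3 = 10^(17.9/10) = 61.66
Friis cascade:
  F = 1.231 + (5.248 − 1)/57.54 + (4.266 − 1)/18.97 = 1.477
NF = 10 log₁₀(1.477) = 1.69 dB

1.69 dB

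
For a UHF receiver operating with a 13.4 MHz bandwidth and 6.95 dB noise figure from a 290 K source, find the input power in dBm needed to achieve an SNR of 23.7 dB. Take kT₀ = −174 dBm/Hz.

Sensitivity = −174 + 10 log₁₀(B) + NF + SNR_min
= −174 + 71.27 + 6.95 + 23.7
= −72.08 dBm → −72.1 dBm

−72.1 dBm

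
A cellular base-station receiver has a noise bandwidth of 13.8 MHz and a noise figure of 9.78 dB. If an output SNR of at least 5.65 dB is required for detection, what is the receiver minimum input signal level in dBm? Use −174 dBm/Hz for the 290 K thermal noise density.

Sensitivity = −174 + 10 log₁₀(B) + NF + SNR_min
= −174 + 71.4 + 9.78 + 5.65
= −87.17 dBm → −87.2 dBm

−87.2 dBm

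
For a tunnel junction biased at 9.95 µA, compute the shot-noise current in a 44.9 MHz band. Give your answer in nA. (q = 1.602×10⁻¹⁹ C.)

12.0 nA

I_n = √(2qI·B)
2qI·B = 2 × 1.602×10⁻¹⁹ × 9.95×10⁻⁶ × 4.49×10⁷ = 1.43×10⁻¹⁶ A²
I_n = √(1.43×10⁻¹⁶) = 1.20×10⁻⁸ A = 12.0 nA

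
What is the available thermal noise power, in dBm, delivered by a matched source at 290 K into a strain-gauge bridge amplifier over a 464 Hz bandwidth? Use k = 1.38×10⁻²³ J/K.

−147.3 dBm

P_n = kTB = 1.38×10⁻²³ × 290 × 4.64×10² = 1.86×10⁻¹⁸ W
In dBm: 10 log₁₀(1.86×10⁻¹⁸ / 10⁻³) = −147.3 dBm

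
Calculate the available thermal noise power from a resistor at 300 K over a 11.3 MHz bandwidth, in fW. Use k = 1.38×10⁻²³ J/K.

46.8 fW

P_n = kTB = 1.38×10⁻²³ × 300 × 1.13×10⁷ = 4.68×10⁻¹⁴ W = 46.8 fW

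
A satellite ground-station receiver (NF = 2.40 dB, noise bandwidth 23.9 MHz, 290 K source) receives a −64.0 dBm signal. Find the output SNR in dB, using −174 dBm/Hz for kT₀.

33.8 dB

Noise floor: N = −174 + 10 log₁₀(B) + NF
10 log₁₀(2.39×10⁷) = 73.78 dB
N = −174 + 73.78 + 2.40 = −97.82 dBm
SNR = P_sig − N = −64.0 − (−97.82) = 33.82 dB → 33.8 dB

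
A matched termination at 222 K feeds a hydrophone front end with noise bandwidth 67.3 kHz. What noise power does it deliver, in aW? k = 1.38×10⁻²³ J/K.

P_n = kTB = 1.38×10⁻²³ × 222 × 6.73×10⁴ = 2.06×10⁻¹⁶ W = 206 aW

206 aW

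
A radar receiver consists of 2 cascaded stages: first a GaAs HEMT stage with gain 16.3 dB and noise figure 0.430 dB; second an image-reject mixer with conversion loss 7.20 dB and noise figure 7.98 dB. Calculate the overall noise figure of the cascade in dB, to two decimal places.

0.89 dB

Convert to linear (a loss of L dB is a gain of −L dB): F_i = 10^(NF_i/10), G_i = 10^(G_i,dB/10)
  Stage 1: F_1 = 10^(0.430/10) = 1.104, G_1 = 10^(16.3/10) = 42.66
  Stage 2: F_2 = 10^(7.98/10) = 6.281, G_2 = 10^(−7.20/10) = 0.1905
Friis cascade:
  F = 1.104 + (6.281 − 1)/42.66 = 1.228
NF = 10 log₁₀(1.228) = 0.89 dB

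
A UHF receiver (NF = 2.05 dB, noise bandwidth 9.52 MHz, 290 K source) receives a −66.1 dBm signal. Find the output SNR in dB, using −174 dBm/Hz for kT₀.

Noise floor: N = −174 + 10 log₁₀(B) + NF
10 log₁₀(9.52×10⁶) = 69.79 dB
N = −174 + 69.79 + 2.05 = −102.16 dBm
SNR = P_sig − N = −66.1 − (−102.16) = 36.06 dB → 36.1 dB

36.1 dB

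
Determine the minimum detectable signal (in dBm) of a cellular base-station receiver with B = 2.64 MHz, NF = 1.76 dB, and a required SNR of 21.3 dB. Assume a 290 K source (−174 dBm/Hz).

−86.7 dBm

Sensitivity = −174 + 10 log₁₀(B) + NF + SNR_min
= −174 + 64.22 + 1.76 + 21.3
= −86.72 dBm → −86.7 dBm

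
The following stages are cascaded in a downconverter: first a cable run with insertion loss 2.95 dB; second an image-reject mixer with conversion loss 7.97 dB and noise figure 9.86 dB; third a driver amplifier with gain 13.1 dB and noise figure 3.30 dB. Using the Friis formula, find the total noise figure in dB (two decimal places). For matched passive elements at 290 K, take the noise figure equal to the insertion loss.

15.21 dB

Convert to linear (a loss of L dB is a gain of −L dB): F_i = 10^(NF_i/10), G_i = 10^(G_i,dB/10)
  Stage 1: F_1 = 10^(2.95/10) = 1.972, G_1 = 10^(−2.95/10) = 0.5070
  Stage 2: F_2 = 10^(9.86/10) = 9.683, G_2 = 10^(−7.97/10) = 0.1596
  Stage 3: F_3 = 10^(3.30/10) = 2.138, G_3 = 10^(13.1/10) = 20.42
Friis cascade:
  F = 1.972 + (9.683 − 1)/0.5070 + (2.138 − 1)/0.08091 = 33.16
NF = 10 log₁₀(33.16) = 15.21 dB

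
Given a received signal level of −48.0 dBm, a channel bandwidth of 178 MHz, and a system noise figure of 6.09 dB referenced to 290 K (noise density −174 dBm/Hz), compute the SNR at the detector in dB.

37.4 dB

Noise floor: N = −174 + 10 log₁₀(B) + NF
10 log₁₀(1.78×10⁸) = 82.5 dB
N = −174 + 82.5 + 6.09 = −85.41 dBm
SNR = P_sig − N = −48.0 − (−85.41) = 37.41 dB → 37.4 dB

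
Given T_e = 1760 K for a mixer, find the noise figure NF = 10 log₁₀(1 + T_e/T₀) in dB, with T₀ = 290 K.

F = 1 + T_e/T₀ = 1 + 1760/290 = 7.06897
NF = 10 log₁₀(7.06897) = 8.49 dB

8.49 dB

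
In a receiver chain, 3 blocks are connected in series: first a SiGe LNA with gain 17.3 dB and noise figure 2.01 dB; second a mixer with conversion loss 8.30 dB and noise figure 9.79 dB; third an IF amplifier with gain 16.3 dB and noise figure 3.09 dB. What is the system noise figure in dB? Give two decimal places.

2.74 dB

Convert to linear (a loss of L dB is a gain of −L dB): F_i = 10^(NF_i/10), G_i = 10^(G_i,dB/10)
  Stage 1: F_1 = 10^(2.01/10) = 1.589, G_1 = 10^(17.3/10) = 53.70
  Stage 2: F_2 = 10^(9.79/10) = 9.528, G_2 = 10^(−8.30/10) = 0.1479
  Stage 3: F_3 = 10^(3.09/10) = 2.037, G_3 = 10^(16.3/10) = 42.66
Friis cascade:
  F = 1.589 + (9.528 − 1)/53.70 + (2.037 − 1)/7.943 = 1.878
NF = 10 log₁₀(1.878) = 2.74 dB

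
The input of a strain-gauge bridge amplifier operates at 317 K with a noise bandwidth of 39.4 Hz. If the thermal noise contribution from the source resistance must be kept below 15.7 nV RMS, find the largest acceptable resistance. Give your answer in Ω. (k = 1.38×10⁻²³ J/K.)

358 Ω

Johnson–Nyquist: V_n = √(4kTRB) ⇒ R = V_n² / (4kTB)
4kTB = 4 × 1.38×10⁻²³ × 317 × 3.94×10¹ = 6.89×10⁻¹⁹
R = (1.57×10⁻⁸)² / 6.89×10⁻¹⁹ = 3.58×10² Ω = 358 Ω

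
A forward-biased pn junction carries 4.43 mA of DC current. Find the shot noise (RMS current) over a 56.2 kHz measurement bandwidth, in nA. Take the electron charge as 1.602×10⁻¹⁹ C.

I_n = √(2qI·B)
2qI·B = 2 × 1.602×10⁻¹⁹ × 4.43×10⁻³ × 5.62×10⁴ = 7.98×10⁻¹⁷ A²
I_n = √(7.98×10⁻¹⁷) = 8.93×10⁻⁹ A = 8.93 nA

8.93 nA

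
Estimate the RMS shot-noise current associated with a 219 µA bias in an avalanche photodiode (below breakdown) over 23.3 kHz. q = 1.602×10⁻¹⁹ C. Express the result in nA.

I_n = √(2qI·B)
2qI·B = 2 × 1.602×10⁻¹⁹ × 2.19×10⁻⁴ × 2.33×10⁴ = 1.63×10⁻¹⁸ A²
I_n = √(1.63×10⁻¹⁸) = 1.28×10⁻⁹ A = 1.28 nA

1.28 nA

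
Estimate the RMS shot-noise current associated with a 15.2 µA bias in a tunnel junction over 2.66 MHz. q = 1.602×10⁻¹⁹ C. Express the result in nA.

I_n = √(2qI·B)
2qI·B = 2 × 1.602×10⁻¹⁹ × 1.52×10⁻⁵ × 2.66×10⁶ = 1.30×10⁻¹⁷ A²
I_n = √(1.30×10⁻¹⁷) = 3.60×10⁻⁹ A = 3.60 nA

3.60 nA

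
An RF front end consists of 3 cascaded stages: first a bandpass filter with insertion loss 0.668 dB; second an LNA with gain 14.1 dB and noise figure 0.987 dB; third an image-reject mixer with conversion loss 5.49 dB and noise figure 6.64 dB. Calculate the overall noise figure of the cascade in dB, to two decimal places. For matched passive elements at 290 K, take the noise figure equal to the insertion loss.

Convert to linear (a loss of L dB is a gain of −L dB): F_i = 10^(NF_i/10), G_i = 10^(G_i,dB/10)
  Stage 1: F_1 = 10^(0.668/10) = 1.166, G_1 = 10^(−0.668/10) = 0.8574
  Stage 2: F_2 = 10^(0.987/10) = 1.255, G_2 = 10^(14.1/10) = 25.70
  Stage 3: F_3 = 10^(6.64/10) = 4.613, G_3 = 10^(−5.49/10) = 0.2825
Friis cascade:
  F = 1.166 + (1.255 − 1)/0.8574 + (4.613 − 1)/22.04 = 1.628
NF = 10 log₁₀(1.628) = 2.12 dB

2.12 dB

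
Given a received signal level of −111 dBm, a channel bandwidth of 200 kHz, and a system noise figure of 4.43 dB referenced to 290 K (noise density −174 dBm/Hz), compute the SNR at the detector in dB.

Noise floor: N = −174 + 10 log₁₀(B) + NF
10 log₁₀(2.00×10⁵) = 53.01 dB
N = −174 + 53.01 + 4.43 = −116.56 dBm
SNR = P_sig − N = −111 − (−116.56) = 5.56 dB → 5.6 dB

5.6 dB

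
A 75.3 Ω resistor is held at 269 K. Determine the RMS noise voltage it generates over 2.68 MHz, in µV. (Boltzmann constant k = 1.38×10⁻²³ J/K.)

1.73 µV

V_n = √(4kTRB)
4kTRB = 4 × 1.38×10⁻²³ × 269 × 7.53×10¹ × 2.68×10⁶ = 3.00×10⁻¹² V²
V_n = √(3.00×10⁻¹²) = 1.73×10⁻⁶ V = 1.73 µV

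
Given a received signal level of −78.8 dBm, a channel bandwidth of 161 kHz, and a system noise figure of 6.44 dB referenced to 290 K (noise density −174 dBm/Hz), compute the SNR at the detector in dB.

Noise floor: N = −174 + 10 log₁₀(B) + NF
10 log₁₀(1.61×10⁵) = 52.07 dB
N = −174 + 52.07 + 6.44 = −115.49 dBm
SNR = P_sig − N = −78.8 − (−115.49) = 36.69 dB → 36.7 dB

36.7 dB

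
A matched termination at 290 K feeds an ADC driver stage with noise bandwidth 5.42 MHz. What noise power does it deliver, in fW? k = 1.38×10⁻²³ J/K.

21.7 fW

P_n = kTB = 1.38×10⁻²³ × 290 × 5.42×10⁶ = 2.17×10⁻¹⁴ W = 21.7 fW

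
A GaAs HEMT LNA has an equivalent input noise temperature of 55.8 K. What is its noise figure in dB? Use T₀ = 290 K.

F = 1 + T_e/T₀ = 1 + 55.8/290 = 1.19241
NF = 10 log₁₀(1.19241) = 0.764 dB

0.764 dB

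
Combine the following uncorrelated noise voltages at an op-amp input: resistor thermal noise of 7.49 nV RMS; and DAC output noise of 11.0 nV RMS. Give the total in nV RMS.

Uncorrelated sources add in power (mean-square): V_tot = √(ΣV_i²)
V_tot = √[(7.49×10⁻⁹)² + (1.10×10⁻⁸)²] = 1.33×10⁻⁸ V = 13.3 nV

13.3 nV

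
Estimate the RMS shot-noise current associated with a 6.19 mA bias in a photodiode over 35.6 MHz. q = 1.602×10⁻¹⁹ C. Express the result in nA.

266 nA

I_n = √(2qI·B)
2qI·B = 2 × 1.602×10⁻¹⁹ × 6.19×10⁻³ × 3.56×10⁷ = 7.06×10⁻¹⁴ A²
I_n = √(7.06×10⁻¹⁴) = 2.66×10⁻⁷ A = 266 nA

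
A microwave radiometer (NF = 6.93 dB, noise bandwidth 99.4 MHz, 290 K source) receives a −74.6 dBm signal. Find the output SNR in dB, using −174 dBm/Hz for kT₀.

Noise floor: N = −174 + 10 log₁₀(B) + NF
10 log₁₀(9.94×10⁷) = 79.97 dB
N = −174 + 79.97 + 6.93 = −87.10 dBm
SNR = P_sig − N = −74.6 − (−87.10) = 12.50 dB → 12.5 dB

12.5 dB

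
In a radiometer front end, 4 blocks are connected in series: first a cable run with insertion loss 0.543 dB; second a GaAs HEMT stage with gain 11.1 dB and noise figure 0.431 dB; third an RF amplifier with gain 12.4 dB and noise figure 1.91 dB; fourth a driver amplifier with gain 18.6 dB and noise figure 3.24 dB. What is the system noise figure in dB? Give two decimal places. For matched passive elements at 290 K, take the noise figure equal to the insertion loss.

Convert to linear (a loss of L dB is a gain of −L dB): F_i = 10^(NF_i/10), G_i = 10^(G_i,dB/10)
  Stage 1: F_1 = 10^(0.543/10) = 1.133, G_1 = 10^(−0.543/10) = 0.8825
  Stage 2: F_2 = 10^(0.431/10) = 1.104, G_2 = 10^(11.1/10) = 12.88
  Stage 3: F_3 = 10^(1.91/10) = 1.552, G_3 = 10^(12.4/10) = 17.38
  Stage 4: F_4 = 10^(3.24/10) = 2.109, G_4 = 10^(18.6/10) = 72.44
Friis cascade:
  F = 1.133 + (1.104 − 1)/0.8825 + (1.552 − 1)/11.37 + (2.109 − 1)/197.6 = 1.306
NF = 10 log₁₀(1.306) = 1.16 dB

1.16 dB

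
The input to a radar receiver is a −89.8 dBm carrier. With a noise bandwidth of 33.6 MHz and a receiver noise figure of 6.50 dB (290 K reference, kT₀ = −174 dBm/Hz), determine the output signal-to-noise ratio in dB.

2.4 dB

Noise floor: N = −174 + 10 log₁₀(B) + NF
10 log₁₀(3.36×10⁷) = 75.26 dB
N = −174 + 75.26 + 6.50 = −92.24 dBm
SNR = P_sig − N = −89.8 − (−92.24) = 2.44 dB → 2.4 dB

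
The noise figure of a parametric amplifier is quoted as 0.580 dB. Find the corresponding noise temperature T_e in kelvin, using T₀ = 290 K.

F = 10^(0.580/10) = 1.14288
T_e = (F − 1)·T₀ = (1.14288 − 1) × 290 = 41.4 K

41.4 K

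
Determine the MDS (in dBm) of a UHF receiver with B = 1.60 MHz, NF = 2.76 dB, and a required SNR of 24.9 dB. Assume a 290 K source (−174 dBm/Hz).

−84.3 dBm

Sensitivity = −174 + 10 log₁₀(B) + NF + SNR_min
= −174 + 62.04 + 2.76 + 24.9
= −84.30 dBm → −84.3 dBm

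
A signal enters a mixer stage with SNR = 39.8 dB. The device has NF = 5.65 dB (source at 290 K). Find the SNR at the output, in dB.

By definition F = SNR_in/SNR_out, so in dB: SNR_out = SNR_in − NF
SNR_out = 39.8 − 5.65 = 34.15 dB

34.15 dB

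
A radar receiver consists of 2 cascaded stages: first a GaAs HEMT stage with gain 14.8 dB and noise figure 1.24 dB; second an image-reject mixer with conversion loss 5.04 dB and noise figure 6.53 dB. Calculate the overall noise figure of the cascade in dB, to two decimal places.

Convert to linear (a loss of L dB is a gain of −L dB): F_i = 10^(NF_i/10), G_i = 10^(G_i,dB/10)
  Stage 1: F_1 = 10^(1.24/10) = 1.330, G_1 = 10^(14.8/10) = 30.20
  Stage 2: F_2 = 10^(6.53/10) = 4.498, G_2 = 10^(−5.04/10) = 0.3133
Friis cascade:
  F = 1.330 + (4.498 − 1)/30.20 = 1.446
NF = 10 log₁₀(1.446) = 1.60 dB

1.60 dB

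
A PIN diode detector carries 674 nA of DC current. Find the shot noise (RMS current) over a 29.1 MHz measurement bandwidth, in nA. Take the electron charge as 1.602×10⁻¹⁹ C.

2.51 nA

I_n = √(2qI·B)
2qI·B = 2 × 1.602×10⁻¹⁹ × 6.74×10⁻⁷ × 2.91×10⁷ = 6.28×10⁻¹⁸ A²
I_n = √(6.28×10⁻¹⁸) = 2.51×10⁻⁹ A = 2.51 nA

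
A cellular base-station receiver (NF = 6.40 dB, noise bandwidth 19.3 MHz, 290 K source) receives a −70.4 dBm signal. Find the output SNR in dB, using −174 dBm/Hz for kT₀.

Noise floor: N = −174 + 10 log₁₀(B) + NF
10 log₁₀(1.93×10⁷) = 72.86 dB
N = −174 + 72.86 + 6.40 = −94.74 dBm
SNR = P_sig − N = −70.4 − (−94.74) = 24.34 dB → 24.3 dB

24.3 dB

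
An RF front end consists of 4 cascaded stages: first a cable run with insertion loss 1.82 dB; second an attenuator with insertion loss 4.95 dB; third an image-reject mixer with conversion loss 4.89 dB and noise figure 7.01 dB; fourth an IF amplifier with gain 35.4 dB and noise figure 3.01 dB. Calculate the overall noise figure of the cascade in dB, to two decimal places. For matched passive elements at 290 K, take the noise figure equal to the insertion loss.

15.86 dB

Convert to linear (a loss of L dB is a gain of −L dB): F_i = 10^(NF_i/10), G_i = 10^(G_i,dB/10)
  Stage 1: F_1 = 10^(1.82/10) = 1.521, G_1 = 10^(−1.82/10) = 0.6577
  Stage 2: F_2 = 10^(4.95/10) = 3.126, G_2 = 10^(−4.95/10) = 0.3199
  Stage 3: F_3 = 10^(7.01/10) = 5.023, G_3 = 10^(−4.89/10) = 0.3243
  Stage 4: F_4 = 10^(3.01/10) = 2.000, G_4 = 10^(35.4/10) = 3467
Friis cascade:
  F = 1.521 + (3.126 − 1)/0.6577 + (5.023 − 1)/0.2104 + (2.000 − 1)/0.06823 = 38.53
NF = 10 log₁₀(38.53) = 15.86 dB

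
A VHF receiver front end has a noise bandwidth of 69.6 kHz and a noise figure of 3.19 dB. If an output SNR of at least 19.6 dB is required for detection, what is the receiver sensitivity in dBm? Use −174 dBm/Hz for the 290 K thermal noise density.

Sensitivity = −174 + 10 log₁₀(B) + NF + SNR_min
= −174 + 48.43 + 3.19 + 19.6
= −102.78 dBm → −102.8 dBm

−102.8 dBm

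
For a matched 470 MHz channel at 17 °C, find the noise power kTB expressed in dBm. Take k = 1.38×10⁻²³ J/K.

T = 17 °C + 273.15 = 290.15 K
P_n = kTB = 1.38×10⁻²³ × 290.15 × 4.70×10⁸ = 1.88×10⁻¹² W
In dBm: 10 log₁₀(1.88×10⁻¹² / 10⁻³) = −87.3 dBm

−87.3 dBm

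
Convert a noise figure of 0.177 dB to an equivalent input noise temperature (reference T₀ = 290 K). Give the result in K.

F = 10^(0.177/10) = 1.0416
T_e = (F − 1)·T₀ = (1.0416 − 1) × 290 = 12.1 K

12.1 K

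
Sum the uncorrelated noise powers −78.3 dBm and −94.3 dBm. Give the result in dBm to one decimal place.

−78.2 dBm

Convert to linear, add, convert back:
P₁ = 1.48×10⁻¹¹ W, P₂ = 3.72×10⁻¹³ W
P_tot = 1.52×10⁻¹¹ W → 10 log₁₀(P_tot / 10⁻³) = −78.2 dBm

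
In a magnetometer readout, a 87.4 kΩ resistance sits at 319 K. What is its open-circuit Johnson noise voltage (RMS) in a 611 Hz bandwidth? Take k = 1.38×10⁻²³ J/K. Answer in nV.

V_n = √(4kTRB)
4kTRB = 4 × 1.38×10⁻²³ × 319 × 8.74×10⁴ × 6.11×10² = 9.40×10⁻¹³ V²
V_n = √(9.40×10⁻¹³) = 9.70×10⁻⁷ V = 970 nV

970 nV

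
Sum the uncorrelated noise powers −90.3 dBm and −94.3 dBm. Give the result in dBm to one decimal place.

−88.8 dBm

Convert to linear, add, convert back:
P₁ = 9.33×10⁻¹³ W, P₂ = 3.72×10⁻¹³ W
P_tot = 1.30×10⁻¹² W → 10 log₁₀(P_tot / 10⁻³) = −88.8 dBm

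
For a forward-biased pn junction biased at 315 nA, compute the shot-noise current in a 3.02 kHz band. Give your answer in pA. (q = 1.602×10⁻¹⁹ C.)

17.5 pA

I_n = √(2qI·B)
2qI·B = 2 × 1.602×10⁻¹⁹ × 3.15×10⁻⁷ × 3.02×10³ = 3.05×10⁻²² A²
I_n = √(3.05×10⁻²²) = 1.75×10⁻¹¹ A = 17.5 pA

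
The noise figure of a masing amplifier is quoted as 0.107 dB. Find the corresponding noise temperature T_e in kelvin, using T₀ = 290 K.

F = 10^(0.107/10) = 1.02494
T_e = (F − 1)·T₀ = (1.02494 − 1) × 290 = 7.23 K

7.23 K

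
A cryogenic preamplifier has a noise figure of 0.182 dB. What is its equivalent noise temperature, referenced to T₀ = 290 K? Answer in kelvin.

12.4 K

F = 10^(0.182/10) = 1.0428
T_e = (F − 1)·T₀ = (1.0428 − 1) × 290 = 12.4 K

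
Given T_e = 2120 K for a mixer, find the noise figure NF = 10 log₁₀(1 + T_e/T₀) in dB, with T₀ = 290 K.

F = 1 + T_e/T₀ = 1 + 2120/290 = 8.31034
NF = 10 log₁₀(8.31034) = 9.20 dB

9.20 dB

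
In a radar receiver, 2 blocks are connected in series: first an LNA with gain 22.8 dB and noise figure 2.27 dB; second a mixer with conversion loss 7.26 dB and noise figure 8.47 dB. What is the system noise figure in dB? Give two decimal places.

2.35 dB

Convert to linear (a loss of L dB is a gain of −L dB): F_i = 10^(NF_i/10), G_i = 10^(G_i,dB/10)
  Stage 1: F_1 = 10^(2.27/10) = 1.687, G_1 = 10^(22.8/10) = 190.5
  Stage 2: F_2 = 10^(8.47/10) = 7.031, G_2 = 10^(−7.26/10) = 0.1879
Friis cascade:
  F = 1.687 + (7.031 − 1)/190.5 = 1.718
NF = 10 log₁₀(1.718) = 2.35 dB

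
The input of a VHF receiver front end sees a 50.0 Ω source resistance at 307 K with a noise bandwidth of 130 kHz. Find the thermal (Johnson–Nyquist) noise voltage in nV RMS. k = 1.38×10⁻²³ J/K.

332 nV

V_n = √(4kTRB)
4kTRB = 4 × 1.38×10⁻²³ × 307 × 5.00×10¹ × 1.30×10⁵ = 1.10×10⁻¹³ V²
V_n = √(1.10×10⁻¹³) = 3.32×10⁻⁷ V = 332 nV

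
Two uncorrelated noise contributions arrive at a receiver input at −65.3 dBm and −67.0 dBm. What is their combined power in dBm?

−63.1 dBm

Convert to linear, add, convert back:
P₁ = 2.95×10⁻¹⁰ W, P₂ = 2.00×10⁻¹⁰ W
P_tot = 4.95×10⁻¹⁰ W → 10 log₁₀(P_tot / 10⁻³) = −63.1 dBm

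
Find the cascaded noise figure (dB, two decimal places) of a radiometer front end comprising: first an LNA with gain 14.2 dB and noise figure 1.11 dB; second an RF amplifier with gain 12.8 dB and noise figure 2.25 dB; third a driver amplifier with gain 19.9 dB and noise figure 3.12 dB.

1.20 dB

Convert to linear (a loss of L dB is a gain of −L dB): F_i = 10^(NF_i/10), G_i = 10^(G_i,dB/10)
  Stage 1: F_1 = 10^(1.11/10) = 1.291, G_1 = 10^(14.2/10) = 26.30
  Stage 2: F_2 = 10^(2.25/10) = 1.679, G_2 = 10^(12.8/10) = 19.05
  Stage 3: F_3 = 10^(3.12/10) = 2.051, G_3 = 10^(19.9/10) = 97.72
Friis cascade:
  F = 1.291 + (1.679 − 1)/26.30 + (2.051 − 1)/501.2 = 1.319
NF = 10 log₁₀(1.319) = 1.20 dB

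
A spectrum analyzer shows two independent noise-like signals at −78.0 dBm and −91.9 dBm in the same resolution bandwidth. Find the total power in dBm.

−77.8 dBm

Convert to linear, add, convert back:
P₁ = 1.58×10⁻¹¹ W, P₂ = 6.46×10⁻¹³ W
P_tot = 1.65×10⁻¹¹ W → 10 log₁₀(P_tot / 10⁻³) = −77.8 dBm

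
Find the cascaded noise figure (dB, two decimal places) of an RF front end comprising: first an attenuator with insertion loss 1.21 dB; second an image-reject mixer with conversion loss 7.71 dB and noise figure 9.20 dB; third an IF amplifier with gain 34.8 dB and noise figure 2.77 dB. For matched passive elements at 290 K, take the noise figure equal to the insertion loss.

Convert to linear (a loss of L dB is a gain of −L dB): F_i = 10^(NF_i/10), G_i = 10^(G_i,dB/10)
  Stage 1: F_1 = 10^(1.21/10) = 1.321, G_1 = 10^(−1.21/10) = 0.7568
  Stage 2: F_2 = 10^(9.20/10) = 8.318, G_2 = 10^(−7.71/10) = 0.1694
  Stage 3: F_3 = 10^(2.77/10) = 1.892, G_3 = 10^(34.8/10) = 3020
Friis cascade:
  F = 1.321 + (8.318 − 1)/0.7568 + (1.892 − 1)/0.1282 = 17.95
NF = 10 log₁₀(17.95) = 12.54 dB

12.54 dB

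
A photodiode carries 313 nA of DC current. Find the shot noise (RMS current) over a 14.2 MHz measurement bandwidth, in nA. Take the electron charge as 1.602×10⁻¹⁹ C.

I_n = √(2qI·B)
2qI·B = 2 × 1.602×10⁻¹⁹ × 3.13×10⁻⁷ × 1.42×10⁷ = 1.42×10⁻¹⁸ A²
I_n = √(1.42×10⁻¹⁸) = 1.19×10⁻⁹ A = 1.19 nA

1.19 nA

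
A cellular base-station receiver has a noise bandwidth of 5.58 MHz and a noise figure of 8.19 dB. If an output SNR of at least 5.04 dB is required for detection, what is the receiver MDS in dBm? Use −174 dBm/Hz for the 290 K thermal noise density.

Sensitivity = −174 + 10 log₁₀(B) + NF + SNR_min
= −174 + 67.47 + 8.19 + 5.04
= −93.30 dBm → −93.3 dBm

−93.3 dBm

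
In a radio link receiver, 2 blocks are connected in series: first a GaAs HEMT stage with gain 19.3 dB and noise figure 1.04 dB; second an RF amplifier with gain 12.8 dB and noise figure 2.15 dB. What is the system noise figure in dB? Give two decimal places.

1.07 dB

Convert to linear (a loss of L dB is a gain of −L dB): F_i = 10^(NF_i/10), G_i = 10^(G_i,dB/10)
  Stage 1: F_1 = 10^(1.04/10) = 1.271, G_1 = 10^(19.3/10) = 85.11
  Stage 2: F_2 = 10^(2.15/10) = 1.641, G_2 = 10^(12.8/10) = 19.05
Friis cascade:
  F = 1.271 + (1.641 − 1)/85.11 = 1.278
NF = 10 log₁₀(1.278) = 1.07 dB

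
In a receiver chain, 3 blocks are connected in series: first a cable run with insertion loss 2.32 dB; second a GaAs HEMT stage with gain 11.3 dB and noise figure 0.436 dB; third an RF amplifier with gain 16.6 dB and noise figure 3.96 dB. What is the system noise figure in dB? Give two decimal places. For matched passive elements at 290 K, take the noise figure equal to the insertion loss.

3.17 dB

Convert to linear (a loss of L dB is a gain of −L dB): F_i = 10^(NF_i/10), G_i = 10^(G_i,dB/10)
  Stage 1: F_1 = 10^(2.32/10) = 1.706, G_1 = 10^(−2.32/10) = 0.5861
  Stage 2: F_2 = 10^(0.436/10) = 1.106, G_2 = 10^(11.3/10) = 13.49
  Stage 3: F_3 = 10^(3.96/10) = 2.489, G_3 = 10^(16.6/10) = 45.71
Friis cascade:
  F = 1.706 + (1.106 − 1)/0.5861 + (2.489 − 1)/7.907 = 2.075
NF = 10 log₁₀(2.075) = 3.17 dB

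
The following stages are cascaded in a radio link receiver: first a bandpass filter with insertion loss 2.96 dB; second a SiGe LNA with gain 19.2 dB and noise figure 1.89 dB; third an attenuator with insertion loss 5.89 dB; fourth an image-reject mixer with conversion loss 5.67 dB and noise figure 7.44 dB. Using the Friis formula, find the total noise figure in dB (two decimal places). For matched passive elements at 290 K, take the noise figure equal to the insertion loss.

Convert to linear (a loss of L dB is a gain of −L dB): F_i = 10^(NF_i/10), G_i = 10^(G_i,dB/10)
  Stage 1: F_1 = 10^(2.96/10) = 1.977, G_1 = 10^(−2.96/10) = 0.5058
  Stage 2: F_2 = 10^(1.89/10) = 1.545, G_2 = 10^(19.2/10) = 83.18
  Stage 3: F_3 = 10^(5.89/10) = 3.882, G_3 = 10^(−5.89/10) = 0.2576
  Stage 4: F_4 = 10^(7.44/10) = 5.546, G_4 = 10^(−5.67/10) = 0.2710
Friis cascade:
  F = 1.977 + (1.545 − 1)/0.5058 + (3.882 − 1)/42.07 + (5.546 − 1)/10.84 = 3.543
NF = 10 log₁₀(3.543) = 5.49 dB

5.49 dB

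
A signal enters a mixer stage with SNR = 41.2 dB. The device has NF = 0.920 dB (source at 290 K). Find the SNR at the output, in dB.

By definition F = SNR_in/SNR_out, so in dB: SNR_out = SNR_in − NF
SNR_out = 41.2 − 0.920 = 40.280 dB

40.280 dB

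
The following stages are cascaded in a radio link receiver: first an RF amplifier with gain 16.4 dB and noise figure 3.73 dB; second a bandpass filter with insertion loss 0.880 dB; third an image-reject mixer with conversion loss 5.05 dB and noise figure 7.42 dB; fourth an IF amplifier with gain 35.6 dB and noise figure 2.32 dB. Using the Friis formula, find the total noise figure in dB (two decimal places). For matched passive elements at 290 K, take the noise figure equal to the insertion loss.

4.08 dB

Convert to linear (a loss of L dB is a gain of −L dB): F_i = 10^(NF_i/10), G_i = 10^(G_i,dB/10)
  Stage 1: F_1 = 10^(3.73/10) = 2.360, G_1 = 10^(16.4/10) = 43.65
  Stage 2: F_2 = 10^(0.880/10) = 1.225, G_2 = 10^(−0.880/10) = 0.8166
  Stage 3: F_3 = 10^(7.42/10) = 5.521, G_3 = 10^(−5.05/10) = 0.3126
  Stage 4: F_4 = 10^(2.32/10) = 1.706, G_4 = 10^(35.6/10) = 3631
Friis cascade:
  F = 2.360 + (1.225 − 1)/43.65 + (5.521 − 1)/35.65 + (1.706 − 1)/11.14 = 2.556
NF = 10 log₁₀(2.556) = 4.08 dB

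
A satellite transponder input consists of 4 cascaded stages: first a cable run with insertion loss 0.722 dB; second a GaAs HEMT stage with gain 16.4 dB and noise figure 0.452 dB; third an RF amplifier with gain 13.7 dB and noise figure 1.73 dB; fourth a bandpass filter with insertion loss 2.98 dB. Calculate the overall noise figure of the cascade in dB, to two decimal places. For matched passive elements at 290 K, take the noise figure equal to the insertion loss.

Convert to linear (a loss of L dB is a gain of −L dB): F_i = 10^(NF_i/10), G_i = 10^(G_i,dB/10)
  Stage 1: F_1 = 10^(0.722/10) = 1.181, G_1 = 10^(−0.722/10) = 0.8468
  Stage 2: F_2 = 10^(0.452/10) = 1.110, G_2 = 10^(16.4/10) = 43.65
  Stage 3: F_3 = 10^(1.73/10) = 1.489, G_3 = 10^(13.7/10) = 23.44
  Stage 4: F_4 = 10^(2.98/10) = 1.986, G_4 = 10^(−2.98/10) = 0.5035
Friis cascade:
  F = 1.181 + (1.110 − 1)/0.8468 + (1.489 − 1)/36.97 + (1.986 − 1)/866.6 = 1.325
NF = 10 log₁₀(1.325) = 1.22 dB

1.22 dB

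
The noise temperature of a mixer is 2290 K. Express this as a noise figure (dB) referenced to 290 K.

9.49 dB

F = 1 + T_e/T₀ = 1 + 2290/290 = 8.89655
NF = 10 log₁₀(8.89655) = 9.49 dB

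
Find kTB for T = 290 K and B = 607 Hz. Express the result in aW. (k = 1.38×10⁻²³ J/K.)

P_n = kTB = 1.38×10⁻²³ × 290 × 6.07×10² = 2.43×10⁻¹⁸ W = 2.43 aW

2.43 aW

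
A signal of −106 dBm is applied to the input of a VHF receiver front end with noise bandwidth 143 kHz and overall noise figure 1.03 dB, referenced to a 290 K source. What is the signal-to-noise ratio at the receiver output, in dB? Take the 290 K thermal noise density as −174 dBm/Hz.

15.4 dB

Noise floor: N = −174 + 10 log₁₀(B) + NF
10 log₁₀(1.43×10⁵) = 51.55 dB
N = −174 + 51.55 + 1.03 = −121.42 dBm
SNR = P_sig − N = −106 − (−121.42) = 15.42 dB → 15.4 dB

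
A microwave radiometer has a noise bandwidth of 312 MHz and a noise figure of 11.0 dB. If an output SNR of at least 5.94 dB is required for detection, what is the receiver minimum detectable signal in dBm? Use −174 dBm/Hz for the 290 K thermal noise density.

−72.1 dBm

Sensitivity = −174 + 10 log₁₀(B) + NF + SNR_min
= −174 + 84.94 + 11.0 + 5.94
= −72.12 dBm → −72.1 dBm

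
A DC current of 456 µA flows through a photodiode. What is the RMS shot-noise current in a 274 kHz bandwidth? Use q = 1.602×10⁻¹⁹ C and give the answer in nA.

6.33 nA

I_n = √(2qI·B)
2qI·B = 2 × 1.602×10⁻¹⁹ × 4.56×10⁻⁴ × 2.74×10⁵ = 4.00×10⁻¹⁷ A²
I_n = √(4.00×10⁻¹⁷) = 6.33×10⁻⁹ A = 6.33 nA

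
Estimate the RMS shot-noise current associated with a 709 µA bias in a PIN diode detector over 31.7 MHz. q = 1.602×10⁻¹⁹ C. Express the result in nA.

I_n = √(2qI·B)
2qI·B = 2 × 1.602×10⁻¹⁹ × 7.09×10⁻⁴ × 3.17×10⁷ = 7.20×10⁻¹⁵ A²
I_n = √(7.20×10⁻¹⁵) = 8.49×10⁻⁸ A = 84.9 nA

84.9 nA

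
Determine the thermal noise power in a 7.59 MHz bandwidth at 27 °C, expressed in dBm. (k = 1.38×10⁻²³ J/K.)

−105.0 dBm

T = 27 °C + 273.15 = 300.15 K
P_n = kTB = 1.38×10⁻²³ × 300.15 × 7.59×10⁶ = 3.14×10⁻¹⁴ W
In dBm: 10 log₁₀(3.14×10⁻¹⁴ / 10⁻³) = −105.0 dBm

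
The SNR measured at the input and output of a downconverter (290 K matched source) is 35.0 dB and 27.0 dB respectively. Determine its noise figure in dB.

8.0 dB

NF (dB) = SNR_in(dB) − SNR_out(dB) when the source is at T₀
NF = 35.0 − 27.0 = 8.0 dB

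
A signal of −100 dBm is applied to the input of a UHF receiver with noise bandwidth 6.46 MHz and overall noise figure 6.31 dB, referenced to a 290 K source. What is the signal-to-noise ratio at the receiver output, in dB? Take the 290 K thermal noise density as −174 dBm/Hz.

Noise floor: N = −174 + 10 log₁₀(B) + NF
10 log₁₀(6.46×10⁶) = 68.1 dB
N = −174 + 68.1 + 6.31 = −99.59 dBm
SNR = P_sig − N = −100 − (−99.59) = −0.41 dB → −0.4 dB

−0.4 dB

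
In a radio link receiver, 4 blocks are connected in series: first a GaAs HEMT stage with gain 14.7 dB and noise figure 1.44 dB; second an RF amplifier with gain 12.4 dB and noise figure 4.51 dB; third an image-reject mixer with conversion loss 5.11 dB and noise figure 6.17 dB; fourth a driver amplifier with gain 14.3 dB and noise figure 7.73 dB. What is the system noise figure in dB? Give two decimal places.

1.74 dB

Convert to linear (a loss of L dB is a gain of −L dB): F_i = 10^(NF_i/10), G_i = 10^(G_i,dB/10)
  Stage 1: F_1 = 10^(1.44/10) = 1.393, G_1 = 10^(14.7/10) = 29.51
  Stage 2: F_2 = 10^(4.51/10) = 2.825, G_2 = 10^(12.4/10) = 17.38
  Stage 3: F_3 = 10^(6.17/10) = 4.140, G_3 = 10^(−5.11/10) = 0.3083
  Stage 4: F_4 = 10^(7.73/10) = 5.929, G_4 = 10^(14.3/10) = 26.92
Friis cascade:
  F = 1.393 + (2.825 − 1)/29.51 + (4.140 − 1)/512.9 + (5.929 − 1)/158.1 = 1.492
NF = 10 log₁₀(1.492) = 1.74 dB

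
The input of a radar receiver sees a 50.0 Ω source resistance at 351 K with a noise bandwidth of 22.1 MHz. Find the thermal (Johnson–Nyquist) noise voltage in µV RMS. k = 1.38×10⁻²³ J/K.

V_n = √(4kTRB)
4kTRB = 4 × 1.38×10⁻²³ × 351 × 5.00×10¹ × 2.21×10⁷ = 2.14×10⁻¹¹ V²
V_n = √(2.14×10⁻¹¹) = 4.63×10⁻⁶ V = 4.63 µV

4.63 µV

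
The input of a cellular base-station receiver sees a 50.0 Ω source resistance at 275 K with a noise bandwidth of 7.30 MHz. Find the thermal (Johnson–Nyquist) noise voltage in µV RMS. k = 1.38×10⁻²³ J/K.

2.35 µV

V_n = √(4kTRB)
4kTRB = 4 × 1.38×10⁻²³ × 275 × 5.00×10¹ × 7.30×10⁶ = 5.54×10⁻¹² V²
V_n = √(5.54×10⁻¹²) = 2.35×10⁻⁶ V = 2.35 µV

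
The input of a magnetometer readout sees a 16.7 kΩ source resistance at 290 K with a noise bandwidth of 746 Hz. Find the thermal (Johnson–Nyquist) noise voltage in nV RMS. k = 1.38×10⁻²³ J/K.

447 nV

V_n = √(4kTRB)
4kTRB = 4 × 1.38×10⁻²³ × 290 × 1.67×10⁴ × 7.46×10² = 1.99×10⁻¹³ V²
V_n = √(1.99×10⁻¹³) = 4.47×10⁻⁷ V = 447 nV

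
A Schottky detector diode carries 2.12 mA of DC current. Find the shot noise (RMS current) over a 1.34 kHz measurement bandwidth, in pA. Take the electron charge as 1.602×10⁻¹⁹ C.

I_n = √(2qI·B)
2qI·B = 2 × 1.602×10⁻¹⁹ × 2.12×10⁻³ × 1.34×10³ = 9.10×10⁻¹⁹ A²
I_n = √(9.10×10⁻¹⁹) = 9.54×10⁻¹⁰ A = 954 pA

954 pA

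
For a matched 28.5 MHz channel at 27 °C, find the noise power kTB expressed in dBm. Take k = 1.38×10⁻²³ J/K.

−99.3 dBm

T = 27 °C + 273.15 = 300.15 K
P_n = kTB = 1.38×10⁻²³ × 300.15 × 2.85×10⁷ = 1.18×10⁻¹³ W
In dBm: 10 log₁₀(1.18×10⁻¹³ / 10⁻³) = −99.3 dBm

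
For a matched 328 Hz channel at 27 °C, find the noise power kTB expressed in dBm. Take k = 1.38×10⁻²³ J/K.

T = 27 °C + 273.15 = 300.15 K
P_n = kTB = 1.38×10⁻²³ × 300.15 × 3.28×10² = 1.36×10⁻¹⁸ W
In dBm: 10 log₁₀(1.36×10⁻¹⁸ / 10⁻³) = −148.7 dBm

−148.7 dBm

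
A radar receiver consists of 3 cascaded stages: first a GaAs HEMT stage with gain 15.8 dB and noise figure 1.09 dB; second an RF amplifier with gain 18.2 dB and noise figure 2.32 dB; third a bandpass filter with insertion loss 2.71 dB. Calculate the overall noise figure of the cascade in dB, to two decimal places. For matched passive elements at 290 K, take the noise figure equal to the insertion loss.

Convert to linear (a loss of L dB is a gain of −L dB): F_i = 10^(NF_i/10), G_i = 10^(G_i,dB/10)
  Stage 1: F_1 = 10^(1.09/10) = 1.285, G_1 = 10^(15.8/10) = 38.02
  Stage 2: F_2 = 10^(2.32/10) = 1.706, G_2 = 10^(18.2/10) = 66.07
  Stage 3: F_3 = 10^(2.71/10) = 1.866, G_3 = 10^(−2.71/10) = 0.5358
Friis cascade:
  F = 1.285 + (1.706 − 1)/38.02 + (1.866 − 1)/2512 = 1.304
NF = 10 log₁₀(1.304) = 1.15 dB

1.15 dB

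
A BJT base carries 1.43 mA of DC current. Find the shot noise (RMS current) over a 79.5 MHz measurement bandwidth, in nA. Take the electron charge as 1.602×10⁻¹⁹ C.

I_n = √(2qI·B)
2qI·B = 2 × 1.602×10⁻¹⁹ × 1.43×10⁻³ × 7.95×10⁷ = 3.64×10⁻¹⁴ A²
I_n = √(3.64×10⁻¹⁴) = 1.91×10⁻⁷ A = 191 nA

191 nA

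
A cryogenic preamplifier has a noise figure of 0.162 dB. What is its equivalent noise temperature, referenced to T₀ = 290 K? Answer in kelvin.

11.0 K

F = 10^(0.162/10) = 1.03801
T_e = (F − 1)·T₀ = (1.03801 − 1) × 290 = 11.0 K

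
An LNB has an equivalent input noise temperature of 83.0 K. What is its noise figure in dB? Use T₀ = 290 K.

1.09 dB

F = 1 + T_e/T₀ = 1 + 83.0/290 = 1.28621
NF = 10 log₁₀(1.28621) = 1.09 dB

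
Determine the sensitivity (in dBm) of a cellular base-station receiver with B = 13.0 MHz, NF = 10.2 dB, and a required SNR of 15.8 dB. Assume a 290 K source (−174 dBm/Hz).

−76.9 dBm

Sensitivity = −174 + 10 log₁₀(B) + NF + SNR_min
= −174 + 71.14 + 10.2 + 15.8
= −76.86 dBm → −76.9 dBm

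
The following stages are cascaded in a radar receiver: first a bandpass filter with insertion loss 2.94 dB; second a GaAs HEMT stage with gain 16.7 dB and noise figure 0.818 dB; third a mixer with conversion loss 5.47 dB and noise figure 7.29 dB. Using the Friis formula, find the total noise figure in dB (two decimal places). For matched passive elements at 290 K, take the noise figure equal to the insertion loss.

Convert to linear (a loss of L dB is a gain of −L dB): F_i = 10^(NF_i/10), G_i = 10^(G_i,dB/10)
  Stage 1: F_1 = 10^(2.94/10) = 1.968, G_1 = 10^(−2.94/10) = 0.5082
  Stage 2: F_2 = 10^(0.818/10) = 1.207, G_2 = 10^(16.7/10) = 46.77
  Stage 3: F_3 = 10^(7.29/10) = 5.358, G_3 = 10^(−5.47/10) = 0.2838
Friis cascade:
  F = 1.968 + (1.207 − 1)/0.5082 + (5.358 − 1)/23.77 = 2.559
NF = 10 log₁₀(2.559) = 4.08 dB

4.08 dB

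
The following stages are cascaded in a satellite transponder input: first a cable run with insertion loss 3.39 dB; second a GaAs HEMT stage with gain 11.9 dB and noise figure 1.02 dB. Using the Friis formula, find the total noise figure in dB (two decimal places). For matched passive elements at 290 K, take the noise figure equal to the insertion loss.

Convert to linear (a loss of L dB is a gain of −L dB): F_i = 10^(NF_i/10), G_i = 10^(G_i,dB/10)
  Stage 1: F_1 = 10^(3.39/10) = 2.183, G_1 = 10^(−3.39/10) = 0.4581
  Stage 2: F_2 = 10^(1.02/10) = 1.265, G_2 = 10^(11.9/10) = 15.49
Friis cascade:
  F = 2.183 + (1.265 − 1)/0.4581 = 2.761
NF = 10 log₁₀(2.761) = 4.41 dB

4.41 dB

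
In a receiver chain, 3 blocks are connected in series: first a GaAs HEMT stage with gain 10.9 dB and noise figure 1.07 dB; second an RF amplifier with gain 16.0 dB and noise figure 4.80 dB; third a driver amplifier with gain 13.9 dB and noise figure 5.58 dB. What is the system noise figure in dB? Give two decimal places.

1.61 dB

Convert to linear (a loss of L dB is a gain of −L dB): F_i = 10^(NF_i/10), G_i = 10^(G_i,dB/10)
  Stage 1: F_1 = 10^(1.07/10) = 1.279, G_1 = 10^(10.9/10) = 12.30
  Stage 2: F_2 = 10^(4.80/10) = 3.020, G_2 = 10^(16.0/10) = 39.81
  Stage 3: F_3 = 10^(5.58/10) = 3.614, G_3 = 10^(13.9/10) = 24.55
Friis cascade:
  F = 1.279 + (3.020 − 1)/12.30 + (3.614 − 1)/489.8 = 1.449
NF = 10 log₁₀(1.449) = 1.61 dB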